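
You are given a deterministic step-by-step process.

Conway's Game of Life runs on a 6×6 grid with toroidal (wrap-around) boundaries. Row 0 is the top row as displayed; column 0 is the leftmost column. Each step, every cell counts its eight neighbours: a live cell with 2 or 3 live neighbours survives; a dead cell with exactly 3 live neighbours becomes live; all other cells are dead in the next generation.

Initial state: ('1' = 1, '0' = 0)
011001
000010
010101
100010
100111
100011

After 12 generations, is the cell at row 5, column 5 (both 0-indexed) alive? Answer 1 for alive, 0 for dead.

1

0) 011001
000010
010101
100010
100111
100011
1) 010100
010111
100101
011000
010100
001000
2) 110100
010101
000101
010110
010100
010100
3) 010100
010101
000101
100100
110100
010110
4) 010100
000100
000101
110101
110101
010110
5) 000100
000100
000101
010100
000100
010101
6) 000100
001100
000100
000100
100100
000100
7) 000110
001110
000110
001110
001110
001110
8) 000001
001001
000001
000001
010001
000001
9) 100011
100011
100011
000011
000011
000011
10) 000100
010100
000100
000100
100100
000100
11) 000110
000110
000110
001110
001110
001110
12) 000001
001001
000001
000001
010001
000001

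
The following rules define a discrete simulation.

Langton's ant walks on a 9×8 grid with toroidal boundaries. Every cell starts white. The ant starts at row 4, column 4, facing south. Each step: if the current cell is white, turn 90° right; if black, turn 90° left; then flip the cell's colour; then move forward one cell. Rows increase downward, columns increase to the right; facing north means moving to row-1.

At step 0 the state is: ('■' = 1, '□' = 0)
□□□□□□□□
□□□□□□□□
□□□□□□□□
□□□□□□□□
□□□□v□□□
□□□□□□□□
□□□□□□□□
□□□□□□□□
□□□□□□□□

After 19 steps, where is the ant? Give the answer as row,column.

3,6

0) □□□□□□□□
□□□□□□□□
□□□□□□□□
□□□□□□□□
□□□□v□□□
□□□□□□□□
□□□□□□□□
□□□□□□□□
□□□□□□□□
1) □□□□□□□□
□□□□□□□□
□□□□□□□□
□□□□□□□□
□□□<■□□□
□□□□□□□□
□□□□□□□□
□□□□□□□□
□□□□□□□□
2) □□□□□□□□
□□□□□□□□
□□□□□□□□
□□□^□□□□
□□□■■□□□
□□□□□□□□
□□□□□□□□
□□□□□□□□
□□□□□□□□
3) □□□□□□□□
□□□□□□□□
□□□□□□□□
□□□■>□□□
□□□■■□□□
□□□□□□□□
□□□□□□□□
□□□□□□□□
□□□□□□□□
4) □□□□□□□□
□□□□□□□□
□□□□□□□□
□□□■■□□□
□□□■v□□□
□□□□□□□□
□□□□□□□□
□□□□□□□□
□□□□□□□□
5) □□□□□□□□
□□□□□□□□
□□□□□□□□
□□□■■□□□
□□□■□>□□
□□□□□□□□
□□□□□□□□
□□□□□□□□
□□□□□□□□
6) □□□□□□□□
□□□□□□□□
□□□□□□□□
□□□■■□□□
□□□■□■□□
□□□□□v□□
□□□□□□□□
□□□□□□□□
□□□□□□□□
7) □□□□□□□□
□□□□□□□□
□□□□□□□□
□□□■■□□□
□□□■□■□□
□□□□<■□□
□□□□□□□□
□□□□□□□□
□□□□□□□□
8) □□□□□□□□
□□□□□□□□
□□□□□□□□
□□□■■□□□
□□□■^■□□
□□□□■■□□
□□□□□□□□
□□□□□□□□
□□□□□□□□
9) □□□□□□□□
□□□□□□□□
□□□□□□□□
□□□■■□□□
□□□■■>□□
□□□□■■□□
□□□□□□□□
□□□□□□□□
□□□□□□□□
10) □□□□□□□□
□□□□□□□□
□□□□□□□□
□□□■■^□□
□□□■■□□□
□□□□■■□□
□□□□□□□□
□□□□□□□□
□□□□□□□□
11) □□□□□□□□
□□□□□□□□
□□□□□□□□
□□□■■■>□
□□□■■□□□
□□□□■■□□
□□□□□□□□
□□□□□□□□
□□□□□□□□
12) □□□□□□□□
□□□□□□□□
□□□□□□□□
□□□■■■■□
□□□■■□v□
□□□□■■□□
□□□□□□□□
□□□□□□□□
□□□□□□□□
13) □□□□□□□□
□□□□□□□□
□□□□□□□□
□□□■■■■□
□□□■■<■□
□□□□■■□□
□□□□□□□□
□□□□□□□□
□□□□□□□□
14) □□□□□□□□
□□□□□□□□
□□□□□□□□
□□□■■^■□
□□□■■■■□
□□□□■■□□
□□□□□□□□
□□□□□□□□
□□□□□□□□
15) □□□□□□□□
□□□□□□□□
□□□□□□□□
□□□■<□■□
□□□■■■■□
□□□□■■□□
□□□□□□□□
□□□□□□□□
□□□□□□□□
16) □□□□□□□□
□□□□□□□□
□□□□□□□□
□□□■□□■□
□□□■v■■□
□□□□■■□□
□□□□□□□□
□□□□□□□□
□□□□□□□□
17) □□□□□□□□
□□□□□□□□
□□□□□□□□
□□□■□□■□
□□□■□>■□
□□□□■■□□
□□□□□□□□
□□□□□□□□
□□□□□□□□
18) □□□□□□□□
□□□□□□□□
□□□□□□□□
□□□■□^■□
□□□■□□■□
□□□□■■□□
□□□□□□□□
□□□□□□□□
□□□□□□□□
19) □□□□□□□□
□□□□□□□□
□□□□□□□□
□□□■□■>□
□□□■□□■□
□□□□■■□□
□□□□□□□□
□□□□□□□□
□□□□□□□□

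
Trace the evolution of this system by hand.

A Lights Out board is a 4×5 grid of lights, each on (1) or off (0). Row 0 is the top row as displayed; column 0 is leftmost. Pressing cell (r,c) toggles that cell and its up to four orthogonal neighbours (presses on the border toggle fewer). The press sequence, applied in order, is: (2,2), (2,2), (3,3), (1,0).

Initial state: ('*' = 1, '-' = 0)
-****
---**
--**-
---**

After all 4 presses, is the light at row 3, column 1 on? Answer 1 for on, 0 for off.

0

k=0  -****
---**
--**-
---**
k=1  -****
--***
-*---
--***
k=2  -****
---**
--**-
---**
k=3  -****
---**
--*--
--*--
k=4  *****
**-**
*-*--
--*--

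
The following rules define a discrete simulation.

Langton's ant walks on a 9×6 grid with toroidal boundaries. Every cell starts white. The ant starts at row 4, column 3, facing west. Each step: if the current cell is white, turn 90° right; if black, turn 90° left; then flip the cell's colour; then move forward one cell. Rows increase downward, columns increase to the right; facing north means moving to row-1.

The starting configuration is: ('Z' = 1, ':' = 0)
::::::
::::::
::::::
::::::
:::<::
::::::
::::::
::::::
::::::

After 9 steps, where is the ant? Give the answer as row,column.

5,3

[0] ::::::
::::::
::::::
::::::
:::<::
::::::
::::::
::::::
::::::
[1] ::::::
::::::
::::::
:::^::
:::Z::
::::::
::::::
::::::
::::::
[2] ::::::
::::::
::::::
:::Z>:
:::Z::
::::::
::::::
::::::
::::::
[3] ::::::
::::::
::::::
:::ZZ:
:::Zv:
::::::
::::::
::::::
::::::
[4] ::::::
::::::
::::::
:::ZZ:
:::<Z:
::::::
::::::
::::::
::::::
[5] ::::::
::::::
::::::
:::ZZ:
::::Z:
:::v::
::::::
::::::
::::::
[6] ::::::
::::::
::::::
:::ZZ:
::::Z:
::<Z::
::::::
::::::
::::::
[7] ::::::
::::::
::::::
:::ZZ:
::^:Z:
::ZZ::
::::::
::::::
::::::
[8] ::::::
::::::
::::::
:::ZZ:
::Z>Z:
::ZZ::
::::::
::::::
::::::
[9] ::::::
::::::
::::::
:::ZZ:
::ZZZ:
::Zv::
::::::
::::::
::::::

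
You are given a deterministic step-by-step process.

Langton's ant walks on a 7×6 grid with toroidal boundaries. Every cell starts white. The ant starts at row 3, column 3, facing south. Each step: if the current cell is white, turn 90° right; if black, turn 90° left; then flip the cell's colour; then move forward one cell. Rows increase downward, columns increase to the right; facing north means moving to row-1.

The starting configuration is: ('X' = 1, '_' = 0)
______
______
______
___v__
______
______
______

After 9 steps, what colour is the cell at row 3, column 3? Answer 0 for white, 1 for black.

1

step 0: ______
______
______
___v__
______
______
______
step 1: ______
______
______
__<X__
______
______
______
step 2: ______
______
__^___
__XX__
______
______
______
step 3: ______
______
__X>__
__XX__
______
______
______
step 4: ______
______
__XX__
__Xv__
______
______
______
step 5: ______
______
__XX__
__X_>_
______
______
______
step 6: ______
______
__XX__
__X_X_
____v_
______
______
step 7: ______
______
__XX__
__X_X_
___<X_
______
______
step 8: ______
______
__XX__
__X^X_
___XX_
______
______
step 9: ______
______
__XX__
__XX>_
___XX_
______
______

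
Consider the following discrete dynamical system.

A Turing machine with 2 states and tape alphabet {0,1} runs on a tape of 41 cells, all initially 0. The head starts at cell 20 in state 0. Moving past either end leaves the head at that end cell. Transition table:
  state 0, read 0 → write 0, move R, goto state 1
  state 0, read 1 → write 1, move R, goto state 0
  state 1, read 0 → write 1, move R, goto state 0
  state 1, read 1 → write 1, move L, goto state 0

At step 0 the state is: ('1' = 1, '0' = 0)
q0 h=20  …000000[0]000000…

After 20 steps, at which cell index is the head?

t=0: q0 h=20  …000000[0]000000…
t=1: q1 h=21  …000000[0]000000…
t=2: q0 h=22  …000001[0]000000…
t=3: q1 h=23  …000010[0]000000…
t=4: q0 h=24  …000101[0]000000…
t=5: q1 h=25  …001010[0]000000…
t=6: q0 h=26  …010101[0]000000…
t=7: q1 h=27  …101010[0]000000…
t=8: q0 h=28  …010101[0]000000…
t=9: q1 h=29  …101010[0]000000…
t=10: q0 h=30  …010101[0]000000…
t=11: q1 h=31  …101010[0]000000…
t=12: q0 h=32  …010101[0]000000…
t=13: q1 h=33  …101010[0]000000…
t=14: q0 h=34  …010101[0]000000|
t=15: q1 h=35  …101010[0]00000|
t=16: q0 h=36  …010101[0]0000|
t=17: q1 h=37  …101010[0]000|
t=18: q0 h=38  …010101[0]00|
t=19: q1 h=39  …101010[0]0|
t=20: q0 h=40  …010101[0]|

40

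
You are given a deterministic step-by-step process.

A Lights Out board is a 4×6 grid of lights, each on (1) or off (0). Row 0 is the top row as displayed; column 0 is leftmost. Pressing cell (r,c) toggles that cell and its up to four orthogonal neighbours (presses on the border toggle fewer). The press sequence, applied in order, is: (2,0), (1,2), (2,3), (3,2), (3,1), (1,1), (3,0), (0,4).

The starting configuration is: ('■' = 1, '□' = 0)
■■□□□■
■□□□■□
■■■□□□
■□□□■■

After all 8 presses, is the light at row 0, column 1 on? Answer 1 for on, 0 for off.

k=0  ■■□□□■
■□□□■□
■■■□□□
■□□□■■
k=1  ■■□□□■
□□□□■□
□□■□□□
□□□□■■
k=2  ■■■□□■
□■■■■□
□□□□□□
□□□□■■
k=3  ■■■□□■
□■■□■□
□□■■■□
□□□■■■
k=4  ■■■□□■
□■■□■□
□□□■■□
□■■□■■
k=5  ■■■□□■
□■■□■□
□■□■■□
■□□□■■
k=6  ■□■□□■
■□□□■□
□□□■■□
■□□□■■
k=7  ■□■□□■
■□□□■□
■□□■■□
□■□□■■
k=8  ■□■■■□
■□□□□□
■□□■■□
□■□□■■

0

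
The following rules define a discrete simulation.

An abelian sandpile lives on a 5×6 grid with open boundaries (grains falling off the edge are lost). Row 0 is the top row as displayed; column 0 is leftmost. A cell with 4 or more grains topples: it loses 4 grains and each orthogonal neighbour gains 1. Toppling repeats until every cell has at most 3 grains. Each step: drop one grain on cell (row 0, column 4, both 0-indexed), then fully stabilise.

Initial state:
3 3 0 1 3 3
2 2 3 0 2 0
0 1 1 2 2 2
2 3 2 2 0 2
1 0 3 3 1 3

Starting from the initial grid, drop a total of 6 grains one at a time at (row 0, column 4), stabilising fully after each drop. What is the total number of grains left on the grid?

k=0  3 3 0 1 3 3
2 2 3 0 2 0
0 1 1 2 2 2
2 3 2 2 0 2
1 0 3 3 1 3
k=1  3 3 0 2 1 0
2 2 3 0 3 1
0 1 1 2 2 2
2 3 2 2 0 2
1 0 3 3 1 3
k=2  3 3 0 2 2 0
2 2 3 0 3 1
0 1 1 2 2 2
2 3 2 2 0 2
1 0 3 3 1 3
k=3  3 3 0 2 3 0
2 2 3 0 3 1
0 1 1 2 2 2
2 3 2 2 0 2
1 0 3 3 1 3
k=4  3 3 0 3 1 1
2 2 3 1 0 2
0 1 1 2 3 2
2 3 2 2 0 2
1 0 3 3 1 3
k=5  3 3 0 3 2 1
2 2 3 1 0 2
0 1 1 2 3 2
2 3 2 2 0 2
1 0 3 3 1 3
k=6  3 3 0 3 3 1
2 2 3 1 0 2
0 1 1 2 3 2
2 3 2 2 0 2
1 0 3 3 1 3

54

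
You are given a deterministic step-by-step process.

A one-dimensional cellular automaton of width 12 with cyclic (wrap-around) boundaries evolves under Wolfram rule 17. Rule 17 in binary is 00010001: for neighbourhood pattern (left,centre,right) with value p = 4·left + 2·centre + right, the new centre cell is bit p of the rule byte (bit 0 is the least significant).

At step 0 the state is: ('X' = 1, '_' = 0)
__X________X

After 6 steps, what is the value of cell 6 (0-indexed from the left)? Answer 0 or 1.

step 0: __X________X
step 1: X__XXXXXXX__
step 2: _X________X_
step 3: __XXXXXXX__X
step 4: X________X__
step 5: _XXXXXXX__X_
step 6: ________X__X

0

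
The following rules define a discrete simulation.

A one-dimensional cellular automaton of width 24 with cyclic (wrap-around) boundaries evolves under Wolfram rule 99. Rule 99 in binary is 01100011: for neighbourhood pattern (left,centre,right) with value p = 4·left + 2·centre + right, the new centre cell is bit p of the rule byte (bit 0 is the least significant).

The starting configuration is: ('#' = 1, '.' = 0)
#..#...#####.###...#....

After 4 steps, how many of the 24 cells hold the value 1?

11

k=0  #..#...#####.###...#....
k=1  ..#..##....##..#.##..###
k=2  .#..#.#.###.#.#.#.#.#..#
k=3  #..#.#.#..##.#.#.#.#..#.
k=4  ..#.#.#..#.##.#.#.#..#.#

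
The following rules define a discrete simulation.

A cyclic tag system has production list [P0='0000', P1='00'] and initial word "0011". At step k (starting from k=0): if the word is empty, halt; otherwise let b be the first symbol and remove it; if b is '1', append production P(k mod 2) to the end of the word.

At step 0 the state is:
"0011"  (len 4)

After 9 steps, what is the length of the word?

1

0) "0011"  (len 4)
1) "011"  (len 3)
2) "11"  (len 2)
3) "10000"  (len 5)
4) "000000"  (len 6)
5) "00000"  (len 5)
6) "0000"  (len 4)
7) "000"  (len 3)
8) "00"  (len 2)
9) "0"  (len 1)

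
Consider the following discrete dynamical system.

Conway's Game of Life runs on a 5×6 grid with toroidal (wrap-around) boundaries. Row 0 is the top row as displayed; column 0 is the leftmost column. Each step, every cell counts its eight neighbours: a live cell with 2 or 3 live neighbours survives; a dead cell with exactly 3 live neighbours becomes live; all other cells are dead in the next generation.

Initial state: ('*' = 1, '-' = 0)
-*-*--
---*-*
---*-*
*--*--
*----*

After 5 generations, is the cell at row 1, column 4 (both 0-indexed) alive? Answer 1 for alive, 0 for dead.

k=0  -*-*--
---*-*
---*-*
*--*--
*----*
k=1  --*--*
*--*--
*-**-*
*-----
***-**
k=2  --*---
*--*--
*-****
------
--***-
k=3  -**-*-
*-----
******
-*----
--**--
k=4  -**---
------
--****
-----*
---*--
k=5  --*---
-*--*-
---***
--*--*
--*---

1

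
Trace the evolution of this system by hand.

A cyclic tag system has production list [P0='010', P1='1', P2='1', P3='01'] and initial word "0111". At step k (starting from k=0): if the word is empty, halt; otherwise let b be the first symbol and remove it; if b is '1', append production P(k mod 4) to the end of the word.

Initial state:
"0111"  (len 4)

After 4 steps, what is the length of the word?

0) "0111"  (len 4)
1) "111"  (len 3)
2) "111"  (len 3)
3) "111"  (len 3)
4) "1101"  (len 4)

4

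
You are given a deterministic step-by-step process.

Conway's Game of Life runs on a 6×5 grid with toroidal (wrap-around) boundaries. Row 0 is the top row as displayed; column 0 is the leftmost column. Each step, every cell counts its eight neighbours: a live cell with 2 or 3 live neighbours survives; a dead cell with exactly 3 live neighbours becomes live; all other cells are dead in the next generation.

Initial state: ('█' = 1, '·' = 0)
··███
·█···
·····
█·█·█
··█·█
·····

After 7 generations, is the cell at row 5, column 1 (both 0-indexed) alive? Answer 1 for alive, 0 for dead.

0

0) ··███
·█···
·····
█·█·█
··█·█
·····
1) ··██·
··██·
██···
██··█
██··█
··█·█
2) ·█··█
···██
···█·
··█··
··█··
··█·█
3) ··█·█
█·███
··███
··██·
·██··
███··
4) ·····
█····
█····
····█
█····
█····
5) ·····
·····
█···█
█···█
█···█
·····
6) ·····
·····
█···█
·█·█·
█···█
·····
7) ·····
·····
█···█
·█·█·
█···█
·····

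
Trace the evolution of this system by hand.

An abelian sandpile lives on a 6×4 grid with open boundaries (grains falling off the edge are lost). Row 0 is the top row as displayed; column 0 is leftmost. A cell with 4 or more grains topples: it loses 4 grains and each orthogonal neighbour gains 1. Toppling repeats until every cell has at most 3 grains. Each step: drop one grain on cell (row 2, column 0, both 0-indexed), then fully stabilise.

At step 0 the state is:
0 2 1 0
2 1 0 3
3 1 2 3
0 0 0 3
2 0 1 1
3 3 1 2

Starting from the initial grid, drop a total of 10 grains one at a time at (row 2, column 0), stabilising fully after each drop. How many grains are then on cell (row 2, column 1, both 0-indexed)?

t=0: 0 2 1 0
2 1 0 3
3 1 2 3
0 0 0 3
2 0 1 1
3 3 1 2
t=1: 0 2 1 0
3 1 0 3
0 2 2 3
1 0 0 3
2 0 1 1
3 3 1 2
t=2: 0 2 1 0
3 1 0 3
1 2 2 3
1 0 0 3
2 0 1 1
3 3 1 2
t=3: 0 2 1 0
3 1 0 3
2 2 2 3
1 0 0 3
2 0 1 1
3 3 1 2
t=4: 0 2 1 0
3 1 0 3
3 2 2 3
1 0 0 3
2 0 1 1
3 3 1 2
t=5: 1 2 1 0
0 2 0 3
1 3 2 3
2 0 0 3
2 0 1 1
3 3 1 2
t=6: 1 2 1 0
0 2 0 3
2 3 2 3
2 0 0 3
2 0 1 1
3 3 1 2
t=7: 1 2 1 0
0 2 0 3
3 3 2 3
2 0 0 3
2 0 1 1
3 3 1 2
t=8: 1 2 1 0
1 3 0 3
1 0 3 3
3 1 0 3
2 0 1 1
3 3 1 2
t=9: 1 2 1 0
1 3 0 3
2 0 3 3
3 1 0 3
2 0 1 1
3 3 1 2
t=10: 1 2 1 0
1 3 0 3
3 0 3 3
3 1 0 3
2 0 1 1
3 3 1 2

0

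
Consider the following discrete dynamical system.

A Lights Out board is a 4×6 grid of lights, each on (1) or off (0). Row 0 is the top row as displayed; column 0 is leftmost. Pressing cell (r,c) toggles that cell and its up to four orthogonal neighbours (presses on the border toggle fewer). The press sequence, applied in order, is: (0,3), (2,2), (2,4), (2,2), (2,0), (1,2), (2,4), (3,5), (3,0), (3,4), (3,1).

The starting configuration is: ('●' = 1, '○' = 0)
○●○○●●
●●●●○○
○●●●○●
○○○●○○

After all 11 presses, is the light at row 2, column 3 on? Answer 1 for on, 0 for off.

gen 0: ○●○○●●
●●●●○○
○●●●○●
○○○●○○
gen 1: ○●●●○●
●●●○○○
○●●●○●
○○○●○○
gen 2: ○●●●○●
●●○○○○
○○○○○●
○○●●○○
gen 3: ○●●●○●
●●○○●○
○○○●●○
○○●●●○
gen 4: ○●●●○●
●●●○●○
○●●○●○
○○○●●○
gen 5: ○●●●○●
○●●○●○
●○●○●○
●○○●●○
gen 6: ○●○●○●
○○○●●○
●○○○●○
●○○●●○
gen 7: ○●○●○●
○○○●○○
●○○●○●
●○○●○○
gen 8: ○●○●○●
○○○●○○
●○○●○○
●○○●●●
gen 9: ○●○●○●
○○○●○○
○○○●○○
○●○●●●
gen 10: ○●○●○●
○○○●○○
○○○●●○
○●○○○○
gen 11: ○●○●○●
○○○●○○
○●○●●○
●○●○○○

1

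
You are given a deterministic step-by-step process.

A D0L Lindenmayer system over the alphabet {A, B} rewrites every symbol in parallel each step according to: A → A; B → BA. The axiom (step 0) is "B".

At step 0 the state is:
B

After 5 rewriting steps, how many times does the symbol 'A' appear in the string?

step 0: B
step 1: BA
step 2: BAA
step 3: BAAA
step 4: BAAAA
step 5: BAAAAA

5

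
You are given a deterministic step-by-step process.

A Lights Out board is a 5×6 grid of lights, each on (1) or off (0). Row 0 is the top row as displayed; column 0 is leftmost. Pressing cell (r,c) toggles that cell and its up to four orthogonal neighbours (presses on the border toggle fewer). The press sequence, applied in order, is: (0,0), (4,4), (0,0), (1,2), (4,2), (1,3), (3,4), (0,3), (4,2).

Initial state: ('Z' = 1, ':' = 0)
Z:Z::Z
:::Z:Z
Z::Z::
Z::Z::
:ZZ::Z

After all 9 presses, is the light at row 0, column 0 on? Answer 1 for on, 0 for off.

1

t=0: Z:Z::Z
:::Z:Z
Z::Z::
Z::Z::
:ZZ::Z
t=1: :ZZ::Z
Z::Z:Z
Z::Z::
Z::Z::
:ZZ::Z
t=2: :ZZ::Z
Z::Z:Z
Z::Z::
Z::ZZ:
:ZZZZ:
t=3: Z:Z::Z
:::Z:Z
Z::Z::
Z::ZZ:
:ZZZZ:
t=4: Z::::Z
:ZZ::Z
Z:ZZ::
Z::ZZ:
:ZZZZ:
t=5: Z::::Z
:ZZ::Z
Z:ZZ::
Z:ZZZ:
::::Z:
t=6: Z::Z:Z
:Z:ZZZ
Z:Z:::
Z:ZZZ:
::::Z:
t=7: Z::Z:Z
:Z:ZZZ
Z:Z:Z:
Z:Z::Z
::::::
t=8: Z:Z:ZZ
:Z::ZZ
Z:Z:Z:
Z:Z::Z
::::::
t=9: Z:Z:ZZ
:Z::ZZ
Z:Z:Z:
Z::::Z
:ZZZ::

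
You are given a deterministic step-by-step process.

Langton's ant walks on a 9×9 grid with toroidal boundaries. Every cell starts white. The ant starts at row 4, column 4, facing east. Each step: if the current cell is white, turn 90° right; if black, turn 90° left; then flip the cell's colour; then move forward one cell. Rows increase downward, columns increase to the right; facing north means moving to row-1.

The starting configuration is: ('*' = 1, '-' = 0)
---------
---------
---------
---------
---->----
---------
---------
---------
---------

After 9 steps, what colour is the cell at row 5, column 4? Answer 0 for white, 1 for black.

t=0: ---------
---------
---------
---------
---->----
---------
---------
---------
---------
t=1: ---------
---------
---------
---------
----*----
----v----
---------
---------
---------
t=2: ---------
---------
---------
---------
----*----
---<*----
---------
---------
---------
t=3: ---------
---------
---------
---------
---^*----
---**----
---------
---------
---------
t=4: ---------
---------
---------
---------
---*>----
---**----
---------
---------
---------
t=5: ---------
---------
---------
----^----
---*-----
---**----
---------
---------
---------
t=6: ---------
---------
---------
----*>---
---*-----
---**----
---------
---------
---------
t=7: ---------
---------
---------
----**---
---*-v---
---**----
---------
---------
---------
t=8: ---------
---------
---------
----**---
---*<*---
---**----
---------
---------
---------
t=9: ---------
---------
---------
----^*---
---***---
---**----
---------
---------
---------

1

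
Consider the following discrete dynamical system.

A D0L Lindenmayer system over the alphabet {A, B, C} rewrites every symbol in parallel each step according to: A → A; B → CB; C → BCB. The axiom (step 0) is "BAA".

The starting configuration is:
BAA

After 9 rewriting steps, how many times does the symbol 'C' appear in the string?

985

0) BAA
1) CBAA
2) BCBCBAA
3) CBBCBCBBCBCBAA
4) BCBCBCBBCBCBBCBCBCBBCBCBBCBCBAA
5) CBBCBCBBCBCBBCBCBCBBCBCBBCBCBCBBCBCBBCBCBBCBCBCBBCBCBBCBCBCBBCBCBBCBCBAA
6) BCBCBCBBCBCBBCBCBCBBCBCBBCBCBCBBCBCBBCBCBBCBCBCBBCBCBBCBCB…BCBCBBCBCBBCBCBCBBCBCBBCBCBBCBCBCBBCBCBBCBCBCBBCBCBBCBCBAA  (len 171)
7) CBBCBCBBCBCBBCBCBCBBCBCBBCBCBCBBCBCBBCBCBBCBCBCBBCBCBBCBCB…BCBCBBCBCBBCBCBCBBCBCBBCBCBBCBCBCBBCBCBBCBCBCBBCBCBBCBCBAA  (len 410)
8) BCBCBCBBCBCBBCBCBCBBCBCBBCBCBCBBCBCBBCBCBBCBCBCBBCBCBBCBCB…BCBCBBCBCBBCBCBCBBCBCBBCBCBBCBCBCBBCBCBBCBCBCBBCBCBBCBCBAA  (len 987)
9) CBBCBCBBCBCBBCBCBCBBCBCBBCBCBCBBCBCBBCBCBBCBCBCBBCBCBBCBCB…BCBCBBCBCBBCBCBCBBCBCBBCBCBBCBCBCBBCBCBBCBCBCBBCBCBBCBCBAA  (len 2380)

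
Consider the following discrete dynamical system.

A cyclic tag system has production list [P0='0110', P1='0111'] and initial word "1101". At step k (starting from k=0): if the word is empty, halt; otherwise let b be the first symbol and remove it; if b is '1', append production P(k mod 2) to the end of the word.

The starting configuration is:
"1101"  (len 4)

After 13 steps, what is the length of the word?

23

t=0: "1101"  (len 4)
t=1: "1010110"  (len 7)
t=2: "0101100111"  (len 10)
t=3: "101100111"  (len 9)
t=4: "011001110111"  (len 12)
t=5: "11001110111"  (len 11)
t=6: "10011101110111"  (len 14)
t=7: "00111011101110110"  (len 17)
t=8: "0111011101110110"  (len 16)
t=9: "111011101110110"  (len 15)
t=10: "110111011101100111"  (len 18)
t=11: "101110111011001110110"  (len 21)
t=12: "011101110110011101100111"  (len 24)
t=13: "11101110110011101100111"  (len 23)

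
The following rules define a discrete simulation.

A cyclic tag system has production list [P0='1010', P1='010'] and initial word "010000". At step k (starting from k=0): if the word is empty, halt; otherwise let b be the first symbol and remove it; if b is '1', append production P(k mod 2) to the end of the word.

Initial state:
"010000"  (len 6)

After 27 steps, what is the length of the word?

21

0) "010000"  (len 6)
1) "10000"  (len 5)
2) "0000010"  (len 7)
3) "000010"  (len 6)
4) "00010"  (len 5)
5) "0010"  (len 4)
6) "010"  (len 3)
7) "10"  (len 2)
8) "0010"  (len 4)
9) "010"  (len 3)
10) "10"  (len 2)
11) "01010"  (len 5)
12) "1010"  (len 4)
13) "0101010"  (len 7)
14) "101010"  (len 6)
15) "010101010"  (len 9)
16) "10101010"  (len 8)
17) "01010101010"  (len 11)
18) "1010101010"  (len 10)
19) "0101010101010"  (len 13)
20) "101010101010"  (len 12)
21) "010101010101010"  (len 15)
22) "10101010101010"  (len 14)
23) "01010101010101010"  (len 17)
24) "1010101010101010"  (len 16)
25) "0101010101010101010"  (len 19)
26) "101010101010101010"  (len 18)
27) "010101010101010101010"  (len 21)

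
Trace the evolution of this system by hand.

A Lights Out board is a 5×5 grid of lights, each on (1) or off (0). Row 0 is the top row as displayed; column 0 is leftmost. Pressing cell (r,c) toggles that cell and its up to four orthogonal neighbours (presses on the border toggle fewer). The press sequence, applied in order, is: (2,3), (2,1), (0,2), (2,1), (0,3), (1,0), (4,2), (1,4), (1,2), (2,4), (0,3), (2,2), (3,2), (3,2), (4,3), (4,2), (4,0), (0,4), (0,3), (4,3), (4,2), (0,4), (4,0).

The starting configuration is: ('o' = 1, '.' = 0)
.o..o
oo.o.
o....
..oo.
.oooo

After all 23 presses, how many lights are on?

13

[0] .o..o
oo.o.
o....
..oo.
.oooo
[1] .o..o
oo...
o.ooo
..o..
.oooo
[2] .o..o
o....
.o.oo
.oo..
.oooo
[3] ..ooo
o.o..
.o.oo
.oo..
.oooo
[4] ..ooo
ooo..
o.ooo
..o..
.oooo
[5] .....
oooo.
o.ooo
..o..
.oooo
[6] o....
..oo.
..ooo
..o..
.oooo
[7] o....
..oo.
..ooo
.....
....o
[8] o...o
..o.o
..oo.
.....
....o
[9] o.o.o
.o.oo
...o.
.....
....o
[10] o.o.o
.o.o.
....o
....o
....o
[11] o..o.
.o...
....o
....o
....o
[12] o..o.
.oo..
.oooo
..o.o
....o
[13] o..o.
.oo..
.o.oo
.o.oo
..o.o
[14] o..o.
.oo..
.oooo
..o.o
....o
[15] o..o.
.oo..
.oooo
..ooo
..oo.
[16] o..o.
.oo..
.oooo
...oo
.o...
[17] o..o.
.oo..
.oooo
o..oo
o....
[18] o...o
.oo.o
.oooo
o..oo
o....
[19] o.oo.
.oooo
.oooo
o..oo
o....
[20] o.oo.
.oooo
.oooo
o...o
o.ooo
[21] o.oo.
.oooo
.oooo
o.o.o
oo..o
[22] o.o.o
.ooo.
.oooo
o.o.o
oo..o
[23] o.o.o
.ooo.
.oooo
..o.o
....o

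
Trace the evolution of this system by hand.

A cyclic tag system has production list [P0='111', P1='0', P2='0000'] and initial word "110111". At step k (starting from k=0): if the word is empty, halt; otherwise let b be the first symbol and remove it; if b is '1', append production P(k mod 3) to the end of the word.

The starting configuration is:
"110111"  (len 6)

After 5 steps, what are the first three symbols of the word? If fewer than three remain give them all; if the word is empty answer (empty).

111

step 0: "110111"  (len 6)
step 1: "10111111"  (len 8)
step 2: "01111110"  (len 8)
step 3: "1111110"  (len 7)
step 4: "111110111"  (len 9)
step 5: "111101110"  (len 9)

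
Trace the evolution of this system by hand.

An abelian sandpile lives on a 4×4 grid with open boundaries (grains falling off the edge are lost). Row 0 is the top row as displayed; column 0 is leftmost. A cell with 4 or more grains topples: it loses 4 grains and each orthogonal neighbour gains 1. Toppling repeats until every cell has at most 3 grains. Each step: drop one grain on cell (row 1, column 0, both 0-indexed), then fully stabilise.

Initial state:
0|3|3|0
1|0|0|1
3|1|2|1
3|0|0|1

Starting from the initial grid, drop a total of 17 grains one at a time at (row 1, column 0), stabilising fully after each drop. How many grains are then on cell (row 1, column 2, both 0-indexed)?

gen 0: 0|3|3|0
1|0|0|1
3|1|2|1
3|0|0|1
gen 1: 0|3|3|0
2|0|0|1
3|1|2|1
3|0|0|1
gen 2: 0|3|3|0
3|0|0|1
3|1|2|1
3|0|0|1
gen 3: 1|3|3|0
1|1|0|1
1|2|2|1
0|1|0|1
gen 4: 1|3|3|0
2|1|0|1
1|2|2|1
0|1|0|1
gen 5: 1|3|3|0
3|1|0|1
1|2|2|1
0|1|0|1
gen 6: 2|3|3|0
0|2|0|1
2|2|2|1
0|1|0|1
gen 7: 2|3|3|0
1|2|0|1
2|2|2|1
0|1|0|1
gen 8: 2|3|3|0
2|2|0|1
2|2|2|1
0|1|0|1
gen 9: 2|3|3|0
3|2|0|1
2|2|2|1
0|1|0|1
gen 10: 3|3|3|0
0|3|0|1
3|2|2|1
0|1|0|1
gen 11: 3|3|3|0
1|3|0|1
3|2|2|1
0|1|0|1
gen 12: 3|3|3|0
2|3|0|1
3|2|2|1
0|1|0|1
gen 13: 3|3|3|0
3|3|0|1
3|2|2|1
0|1|0|1
gen 14: 1|2|0|1
3|2|2|1
1|0|3|1
1|2|0|1
gen 15: 2|2|0|1
0|3|2|1
2|0|3|1
1|2|0|1
gen 16: 2|2|0|1
1|3|2|1
2|0|3|1
1|2|0|1
gen 17: 2|2|0|1
2|3|2|1
2|0|3|1
1|2|0|1

2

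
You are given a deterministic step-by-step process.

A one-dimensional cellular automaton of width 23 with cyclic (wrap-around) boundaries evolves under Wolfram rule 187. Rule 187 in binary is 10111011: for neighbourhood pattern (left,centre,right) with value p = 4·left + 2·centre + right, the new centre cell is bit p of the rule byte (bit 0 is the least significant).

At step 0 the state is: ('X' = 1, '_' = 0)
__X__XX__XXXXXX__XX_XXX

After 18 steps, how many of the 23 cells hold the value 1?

step 0: __X__XX__XXXXXX__XX_XXX
step 1: XX_XXX_XXXXXXX_XXX_XXX_
step 2: X_XXX_XXXXXXX_XXX_XXX_X
step 3: _XXX_XXXXXXX_XXX_XXX_XX
step 4: XXX_XXXXXXX_XXX_XXX_XX_
step 5: XX_XXXXXXX_XXX_XXX_XX_X
step 6: X_XXXXXXX_XXX_XXX_XX_XX
step 7: _XXXXXXX_XXX_XXX_XX_XXX
step 8: XXXXXXX_XXX_XXX_XX_XXX_
step 9: XXXXXX_XXX_XXX_XX_XXX_X
step 10: XXXXX_XXX_XXX_XX_XXX_XX
step 11: XXXX_XXX_XXX_XX_XXX_XXX
step 12: XXX_XXX_XXX_XX_XXX_XXXX
step 13: XX_XXX_XXX_XX_XXX_XXXXX
step 14: X_XXX_XXX_XX_XXX_XXXXXX
step 15: _XXX_XXX_XX_XXX_XXXXXXX
step 16: XXX_XXX_XX_XXX_XXXXXXX_
step 17: XX_XXX_XX_XXX_XXXXXXX_X
step 18: X_XXX_XX_XXX_XXXXXXX_XX

18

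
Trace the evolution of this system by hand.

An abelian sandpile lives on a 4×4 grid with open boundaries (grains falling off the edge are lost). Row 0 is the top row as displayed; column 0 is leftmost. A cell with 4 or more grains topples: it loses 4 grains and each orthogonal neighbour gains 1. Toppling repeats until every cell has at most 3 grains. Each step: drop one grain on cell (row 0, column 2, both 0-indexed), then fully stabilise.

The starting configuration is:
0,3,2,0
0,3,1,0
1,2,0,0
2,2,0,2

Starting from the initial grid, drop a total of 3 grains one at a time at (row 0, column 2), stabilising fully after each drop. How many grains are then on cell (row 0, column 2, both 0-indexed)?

t=0: 0,3,2,0
0,3,1,0
1,2,0,0
2,2,0,2
t=1: 0,3,3,0
0,3,1,0
1,2,0,0
2,2,0,2
t=2: 1,1,1,1
1,0,3,0
1,3,0,0
2,2,0,2
t=3: 1,1,2,1
1,0,3,0
1,3,0,0
2,2,0,2

2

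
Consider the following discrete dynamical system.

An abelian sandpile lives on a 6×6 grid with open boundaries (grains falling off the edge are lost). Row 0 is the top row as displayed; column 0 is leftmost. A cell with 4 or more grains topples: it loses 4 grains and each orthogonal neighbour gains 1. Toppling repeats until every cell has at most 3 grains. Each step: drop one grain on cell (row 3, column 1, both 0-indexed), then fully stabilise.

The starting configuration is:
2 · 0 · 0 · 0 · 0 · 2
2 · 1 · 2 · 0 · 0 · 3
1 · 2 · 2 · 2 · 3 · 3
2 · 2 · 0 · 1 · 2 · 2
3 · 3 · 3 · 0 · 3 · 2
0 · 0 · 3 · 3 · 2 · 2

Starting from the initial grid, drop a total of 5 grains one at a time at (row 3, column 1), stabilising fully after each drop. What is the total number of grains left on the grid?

59

step 0: 2 · 0 · 0 · 0 · 0 · 2
2 · 1 · 2 · 0 · 0 · 3
1 · 2 · 2 · 2 · 3 · 3
2 · 2 · 0 · 1 · 2 · 2
3 · 3 · 3 · 0 · 3 · 2
0 · 0 · 3 · 3 · 2 · 2
step 1: 2 · 0 · 0 · 0 · 0 · 2
2 · 1 · 2 · 0 · 0 · 3
1 · 2 · 2 · 2 · 3 · 3
2 · 3 · 0 · 1 · 2 · 2
3 · 3 · 3 · 0 · 3 · 2
0 · 0 · 3 · 3 · 2 · 2
step 2: 2 · 0 · 0 · 0 · 0 · 2
2 · 1 · 2 · 0 · 0 · 3
2 · 3 · 2 · 2 · 3 · 3
0 · 2 · 2 · 1 · 2 · 2
1 · 2 · 1 · 2 · 3 · 2
1 · 2 · 1 · 0 · 3 · 2
step 3: 2 · 0 · 0 · 0 · 0 · 2
2 · 1 · 2 · 0 · 0 · 3
2 · 3 · 2 · 2 · 3 · 3
0 · 3 · 2 · 1 · 2 · 2
1 · 2 · 1 · 2 · 3 · 2
1 · 2 · 1 · 0 · 3 · 2
step 4: 2 · 0 · 0 · 0 · 0 · 2
2 · 2 · 2 · 0 · 0 · 3
3 · 0 · 3 · 2 · 3 · 3
1 · 1 · 3 · 1 · 2 · 2
1 · 3 · 1 · 2 · 3 · 2
1 · 2 · 1 · 0 · 3 · 2
step 5: 2 · 0 · 0 · 0 · 0 · 2
2 · 2 · 2 · 0 · 0 · 3
3 · 0 · 3 · 2 · 3 · 3
1 · 2 · 3 · 1 · 2 · 2
1 · 3 · 1 · 2 · 3 · 2
1 · 2 · 1 · 0 · 3 · 2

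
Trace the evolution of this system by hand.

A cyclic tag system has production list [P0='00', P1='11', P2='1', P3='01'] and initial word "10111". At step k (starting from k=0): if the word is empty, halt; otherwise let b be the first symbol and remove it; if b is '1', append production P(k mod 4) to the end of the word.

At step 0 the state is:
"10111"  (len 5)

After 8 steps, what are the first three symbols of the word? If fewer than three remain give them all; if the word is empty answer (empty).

010

0) "10111"  (len 5)
1) "011100"  (len 6)
2) "11100"  (len 5)
3) "11001"  (len 5)
4) "100101"  (len 6)
5) "0010100"  (len 7)
6) "010100"  (len 6)
7) "10100"  (len 5)
8) "010001"  (len 6)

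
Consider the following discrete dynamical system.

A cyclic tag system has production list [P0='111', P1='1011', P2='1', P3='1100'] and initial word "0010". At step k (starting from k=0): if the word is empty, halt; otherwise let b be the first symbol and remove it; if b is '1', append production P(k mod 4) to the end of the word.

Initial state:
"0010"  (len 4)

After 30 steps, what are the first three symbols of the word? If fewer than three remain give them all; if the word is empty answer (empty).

k=0  "0010"  (len 4)
k=1  "010"  (len 3)
k=2  "10"  (len 2)
k=3  "01"  (len 2)
k=4  "1"  (len 1)
k=5  "111"  (len 3)
k=6  "111011"  (len 6)
k=7  "110111"  (len 6)
k=8  "101111100"  (len 9)
k=9  "01111100111"  (len 11)
k=10  "1111100111"  (len 10)
k=11  "1111001111"  (len 10)
k=12  "1110011111100"  (len 13)
k=13  "110011111100111"  (len 15)
k=14  "100111111001111011"  (len 18)
k=15  "001111110011110111"  (len 18)
k=16  "01111110011110111"  (len 17)
k=17  "1111110011110111"  (len 16)
k=18  "1111100111101111011"  (len 19)
k=19  "1111001111011110111"  (len 19)
k=20  "1110011110111101111100"  (len 22)
k=21  "110011110111101111100111"  (len 24)
k=22  "100111101111011111001111011"  (len 27)
k=23  "001111011110111110011110111"  (len 27)
k=24  "01111011110111110011110111"  (len 26)
k=25  "1111011110111110011110111"  (len 25)
k=26  "1110111101111100111101111011"  (len 28)
k=27  "1101111011111001111011110111"  (len 28)
k=28  "1011110111110011110111101111100"  (len 31)
k=29  "011110111110011110111101111100111"  (len 33)
k=30  "11110111110011110111101111100111"  (len 32)

111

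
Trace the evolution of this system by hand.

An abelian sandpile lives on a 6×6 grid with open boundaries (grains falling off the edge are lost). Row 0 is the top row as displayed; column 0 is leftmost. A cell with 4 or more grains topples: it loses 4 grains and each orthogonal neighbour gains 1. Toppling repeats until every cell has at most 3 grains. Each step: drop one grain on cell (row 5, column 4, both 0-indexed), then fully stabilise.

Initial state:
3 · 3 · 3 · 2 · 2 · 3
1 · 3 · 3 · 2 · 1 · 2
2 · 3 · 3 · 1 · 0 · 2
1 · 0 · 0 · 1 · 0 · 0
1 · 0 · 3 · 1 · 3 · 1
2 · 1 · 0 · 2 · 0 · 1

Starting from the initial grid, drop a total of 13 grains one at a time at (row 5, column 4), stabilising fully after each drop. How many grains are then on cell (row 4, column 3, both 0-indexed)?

3

gen 0: 3 · 3 · 3 · 2 · 2 · 3
1 · 3 · 3 · 2 · 1 · 2
2 · 3 · 3 · 1 · 0 · 2
1 · 0 · 0 · 1 · 0 · 0
1 · 0 · 3 · 1 · 3 · 1
2 · 1 · 0 · 2 · 0 · 1
gen 1: 3 · 3 · 3 · 2 · 2 · 3
1 · 3 · 3 · 2 · 1 · 2
2 · 3 · 3 · 1 · 0 · 2
1 · 0 · 0 · 1 · 0 · 0
1 · 0 · 3 · 1 · 3 · 1
2 · 1 · 0 · 2 · 1 · 1
gen 2: 3 · 3 · 3 · 2 · 2 · 3
1 · 3 · 3 · 2 · 1 · 2
2 · 3 · 3 · 1 · 0 · 2
1 · 0 · 0 · 1 · 0 · 0
1 · 0 · 3 · 1 · 3 · 1
2 · 1 · 0 · 2 · 2 · 1
gen 3: 3 · 3 · 3 · 2 · 2 · 3
1 · 3 · 3 · 2 · 1 · 2
2 · 3 · 3 · 1 · 0 · 2
1 · 0 · 0 · 1 · 0 · 0
1 · 0 · 3 · 1 · 3 · 1
2 · 1 · 0 · 2 · 3 · 1
gen 4: 3 · 3 · 3 · 2 · 2 · 3
1 · 3 · 3 · 2 · 1 · 2
2 · 3 · 3 · 1 · 0 · 2
1 · 0 · 0 · 1 · 1 · 0
1 · 0 · 3 · 2 · 0 · 2
2 · 1 · 0 · 3 · 1 · 2
gen 5: 3 · 3 · 3 · 2 · 2 · 3
1 · 3 · 3 · 2 · 1 · 2
2 · 3 · 3 · 1 · 0 · 2
1 · 0 · 0 · 1 · 1 · 0
1 · 0 · 3 · 2 · 0 · 2
2 · 1 · 0 · 3 · 2 · 2
gen 6: 3 · 3 · 3 · 2 · 2 · 3
1 · 3 · 3 · 2 · 1 · 2
2 · 3 · 3 · 1 · 0 · 2
1 · 0 · 0 · 1 · 1 · 0
1 · 0 · 3 · 2 · 0 · 2
2 · 1 · 0 · 3 · 3 · 2
gen 7: 3 · 3 · 3 · 2 · 2 · 3
1 · 3 · 3 · 2 · 1 · 2
2 · 3 · 3 · 1 · 0 · 2
1 · 0 · 0 · 1 · 1 · 0
1 · 0 · 3 · 3 · 1 · 2
2 · 1 · 1 · 0 · 1 · 3
gen 8: 3 · 3 · 3 · 2 · 2 · 3
1 · 3 · 3 · 2 · 1 · 2
2 · 3 · 3 · 1 · 0 · 2
1 · 0 · 0 · 1 · 1 · 0
1 · 0 · 3 · 3 · 1 · 2
2 · 1 · 1 · 0 · 2 · 3
gen 9: 3 · 3 · 3 · 2 · 2 · 3
1 · 3 · 3 · 2 · 1 · 2
2 · 3 · 3 · 1 · 0 · 2
1 · 0 · 0 · 1 · 1 · 0
1 · 0 · 3 · 3 · 1 · 2
2 · 1 · 1 · 0 · 3 · 3
gen 10: 3 · 3 · 3 · 2 · 2 · 3
1 · 3 · 3 · 2 · 1 · 2
2 · 3 · 3 · 1 · 0 · 2
1 · 0 · 0 · 1 · 1 · 0
1 · 0 · 3 · 3 · 2 · 3
2 · 1 · 1 · 1 · 1 · 0
gen 11: 3 · 3 · 3 · 2 · 2 · 3
1 · 3 · 3 · 2 · 1 · 2
2 · 3 · 3 · 1 · 0 · 2
1 · 0 · 0 · 1 · 1 · 0
1 · 0 · 3 · 3 · 2 · 3
2 · 1 · 1 · 1 · 2 · 0
gen 12: 3 · 3 · 3 · 2 · 2 · 3
1 · 3 · 3 · 2 · 1 · 2
2 · 3 · 3 · 1 · 0 · 2
1 · 0 · 0 · 1 · 1 · 0
1 · 0 · 3 · 3 · 2 · 3
2 · 1 · 1 · 1 · 3 · 0
gen 13: 3 · 3 · 3 · 2 · 2 · 3
1 · 3 · 3 · 2 · 1 · 2
2 · 3 · 3 · 1 · 0 · 2
1 · 0 · 0 · 1 · 1 · 0
1 · 0 · 3 · 3 · 3 · 3
2 · 1 · 1 · 2 · 0 · 1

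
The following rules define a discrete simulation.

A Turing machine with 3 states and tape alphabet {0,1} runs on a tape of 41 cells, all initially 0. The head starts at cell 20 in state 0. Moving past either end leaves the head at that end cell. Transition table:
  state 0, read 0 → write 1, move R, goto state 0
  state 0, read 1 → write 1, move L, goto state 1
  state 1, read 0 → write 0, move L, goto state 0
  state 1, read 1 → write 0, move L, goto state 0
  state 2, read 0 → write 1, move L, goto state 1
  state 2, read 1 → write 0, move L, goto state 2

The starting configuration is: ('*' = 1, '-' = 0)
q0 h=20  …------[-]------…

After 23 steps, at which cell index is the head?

0) q0 h=20  …------[-]------…
1) q0 h=21  …-----*[-]------…
2) q0 h=22  …----**[-]------…
3) q0 h=23  …---***[-]------…
4) q0 h=24  …--****[-]------…
5) q0 h=25  …-*****[-]------…
6) q0 h=26  …******[-]------…
7) q0 h=27  …******[-]------…
8) q0 h=28  …******[-]------…
9) q0 h=29  …******[-]------…
10) q0 h=30  …******[-]------…
11) q0 h=31  …******[-]------…
12) q0 h=32  …******[-]------…
13) q0 h=33  …******[-]------…
14) q0 h=34  …******[-]------|
15) q0 h=35  …******[-]-----|
16) q0 h=36  …******[-]----|
17) q0 h=37  …******[-]---|
18) q0 h=38  …******[-]--|
19) q0 h=39  …******[-]-|
20) q0 h=40  …******[-]|
21) q0 h=40  …******[*]|
22) q1 h=39  …******[*]*|
23) q0 h=38  …******[*]-*|

38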